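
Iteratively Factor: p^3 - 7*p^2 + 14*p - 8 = (p - 1)*(p^2 - 6*p + 8) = (p - 2)*(p - 1)*(p - 4)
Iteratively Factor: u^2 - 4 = (u + 2)*(u - 2)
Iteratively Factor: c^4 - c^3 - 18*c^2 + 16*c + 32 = (c + 4)*(c^3 - 5*c^2 + 2*c + 8) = (c - 4)*(c + 4)*(c^2 - c - 2) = (c - 4)*(c + 1)*(c + 4)*(c - 2)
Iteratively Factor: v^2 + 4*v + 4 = (v + 2)*(v + 2)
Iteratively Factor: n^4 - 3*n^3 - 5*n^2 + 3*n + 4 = (n + 1)*(n^3 - 4*n^2 - n + 4) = (n - 1)*(n + 1)*(n^2 - 3*n - 4) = (n - 1)*(n + 1)^2*(n - 4)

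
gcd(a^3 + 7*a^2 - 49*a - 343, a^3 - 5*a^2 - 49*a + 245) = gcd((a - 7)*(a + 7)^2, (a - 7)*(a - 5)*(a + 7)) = a^2 - 49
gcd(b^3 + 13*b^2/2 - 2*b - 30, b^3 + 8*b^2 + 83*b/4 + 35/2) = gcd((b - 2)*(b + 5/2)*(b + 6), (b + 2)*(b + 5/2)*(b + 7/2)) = b + 5/2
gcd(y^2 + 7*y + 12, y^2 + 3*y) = y + 3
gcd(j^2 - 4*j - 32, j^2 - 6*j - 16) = j - 8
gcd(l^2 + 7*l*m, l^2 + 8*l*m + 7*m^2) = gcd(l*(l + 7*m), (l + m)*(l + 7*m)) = l + 7*m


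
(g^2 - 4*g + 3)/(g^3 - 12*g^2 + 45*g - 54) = (g - 1)/(g^2 - 9*g + 18)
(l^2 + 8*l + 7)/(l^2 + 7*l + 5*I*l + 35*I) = (l + 1)/(l + 5*I)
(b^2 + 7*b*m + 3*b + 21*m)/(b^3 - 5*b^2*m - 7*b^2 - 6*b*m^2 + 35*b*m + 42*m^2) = (b^2 + 7*b*m + 3*b + 21*m)/(b^3 - 5*b^2*m - 7*b^2 - 6*b*m^2 + 35*b*m + 42*m^2)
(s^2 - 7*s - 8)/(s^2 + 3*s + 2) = (s - 8)/(s + 2)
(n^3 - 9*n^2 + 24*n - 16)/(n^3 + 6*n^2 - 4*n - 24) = (n^3 - 9*n^2 + 24*n - 16)/(n^3 + 6*n^2 - 4*n - 24)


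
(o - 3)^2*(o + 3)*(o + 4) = o^4 + o^3 - 21*o^2 - 9*o + 108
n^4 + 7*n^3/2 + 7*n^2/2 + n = n*(n + 1/2)*(n + 1)*(n + 2)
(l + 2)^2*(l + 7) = l^3 + 11*l^2 + 32*l + 28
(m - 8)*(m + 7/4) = m^2 - 25*m/4 - 14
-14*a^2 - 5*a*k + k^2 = (-7*a + k)*(2*a + k)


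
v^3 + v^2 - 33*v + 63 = (v - 3)^2*(v + 7)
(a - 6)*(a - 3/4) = a^2 - 27*a/4 + 9/2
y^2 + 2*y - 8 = (y - 2)*(y + 4)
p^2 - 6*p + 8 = (p - 4)*(p - 2)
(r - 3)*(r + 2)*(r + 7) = r^3 + 6*r^2 - 13*r - 42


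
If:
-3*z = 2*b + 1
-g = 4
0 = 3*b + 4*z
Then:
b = 4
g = -4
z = -3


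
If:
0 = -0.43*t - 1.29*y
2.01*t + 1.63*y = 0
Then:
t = 0.00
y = 0.00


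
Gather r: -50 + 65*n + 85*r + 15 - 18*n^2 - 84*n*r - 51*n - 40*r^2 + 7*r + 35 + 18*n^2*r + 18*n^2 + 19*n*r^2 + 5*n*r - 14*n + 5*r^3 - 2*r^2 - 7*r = 5*r^3 + r^2*(19*n - 42) + r*(18*n^2 - 79*n + 85)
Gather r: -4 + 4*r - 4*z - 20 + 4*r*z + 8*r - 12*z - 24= r*(4*z + 12) - 16*z - 48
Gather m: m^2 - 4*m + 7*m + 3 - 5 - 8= m^2 + 3*m - 10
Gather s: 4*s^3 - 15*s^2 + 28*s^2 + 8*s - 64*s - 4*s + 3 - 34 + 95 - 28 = 4*s^3 + 13*s^2 - 60*s + 36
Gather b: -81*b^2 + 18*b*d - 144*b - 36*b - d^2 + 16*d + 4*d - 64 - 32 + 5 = -81*b^2 + b*(18*d - 180) - d^2 + 20*d - 91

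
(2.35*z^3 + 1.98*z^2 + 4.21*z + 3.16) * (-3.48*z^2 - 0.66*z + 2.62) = -8.178*z^5 - 8.4414*z^4 - 9.8006*z^3 - 8.5878*z^2 + 8.9446*z + 8.2792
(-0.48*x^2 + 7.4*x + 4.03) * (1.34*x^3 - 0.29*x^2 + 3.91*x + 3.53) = -0.6432*x^5 + 10.0552*x^4 + 1.3774*x^3 + 26.0709*x^2 + 41.8793*x + 14.2259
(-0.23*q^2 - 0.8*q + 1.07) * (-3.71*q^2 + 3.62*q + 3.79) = 0.8533*q^4 + 2.1354*q^3 - 7.7374*q^2 + 0.8414*q + 4.0553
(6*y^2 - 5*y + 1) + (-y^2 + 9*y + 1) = 5*y^2 + 4*y + 2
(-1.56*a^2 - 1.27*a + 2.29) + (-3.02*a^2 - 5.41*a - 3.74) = -4.58*a^2 - 6.68*a - 1.45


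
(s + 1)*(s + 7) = s^2 + 8*s + 7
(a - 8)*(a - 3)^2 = a^3 - 14*a^2 + 57*a - 72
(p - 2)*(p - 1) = p^2 - 3*p + 2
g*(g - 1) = g^2 - g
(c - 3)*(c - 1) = c^2 - 4*c + 3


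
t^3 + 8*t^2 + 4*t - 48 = (t - 2)*(t + 4)*(t + 6)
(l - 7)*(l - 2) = l^2 - 9*l + 14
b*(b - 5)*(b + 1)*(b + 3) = b^4 - b^3 - 17*b^2 - 15*b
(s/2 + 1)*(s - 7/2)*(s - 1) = s^3/2 - 5*s^2/4 - 11*s/4 + 7/2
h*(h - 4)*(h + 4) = h^3 - 16*h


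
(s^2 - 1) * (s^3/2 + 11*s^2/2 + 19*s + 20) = s^5/2 + 11*s^4/2 + 37*s^3/2 + 29*s^2/2 - 19*s - 20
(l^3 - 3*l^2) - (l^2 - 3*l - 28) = l^3 - 4*l^2 + 3*l + 28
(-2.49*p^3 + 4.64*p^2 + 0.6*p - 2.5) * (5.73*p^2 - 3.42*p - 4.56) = -14.2677*p^5 + 35.103*p^4 - 1.0764*p^3 - 37.5354*p^2 + 5.814*p + 11.4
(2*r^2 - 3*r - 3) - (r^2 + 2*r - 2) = r^2 - 5*r - 1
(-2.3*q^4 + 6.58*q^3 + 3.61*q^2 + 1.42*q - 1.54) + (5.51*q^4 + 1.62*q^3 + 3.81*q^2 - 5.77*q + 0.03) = 3.21*q^4 + 8.2*q^3 + 7.42*q^2 - 4.35*q - 1.51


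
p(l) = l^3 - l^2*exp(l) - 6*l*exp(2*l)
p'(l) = -l^2*exp(l) + 3*l^2 - 12*l*exp(2*l) - 2*l*exp(l) - 6*exp(2*l)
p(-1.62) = -4.39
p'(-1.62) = 8.52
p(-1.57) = -3.97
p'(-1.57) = 8.09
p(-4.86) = -114.97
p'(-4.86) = 70.75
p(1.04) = -51.88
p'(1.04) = -153.62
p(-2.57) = -17.39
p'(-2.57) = 19.85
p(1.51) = -192.53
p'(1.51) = -511.40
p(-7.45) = -413.53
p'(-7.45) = 166.48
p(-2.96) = -26.34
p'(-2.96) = 26.22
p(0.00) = 0.00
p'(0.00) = -6.00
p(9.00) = -3546293954.21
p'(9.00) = -7486038443.96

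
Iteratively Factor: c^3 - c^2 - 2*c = (c)*(c^2 - c - 2) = c*(c - 2)*(c + 1)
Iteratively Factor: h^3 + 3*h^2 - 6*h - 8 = (h + 4)*(h^2 - h - 2) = (h - 2)*(h + 4)*(h + 1)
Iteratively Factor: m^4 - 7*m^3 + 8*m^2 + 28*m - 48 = (m - 3)*(m^3 - 4*m^2 - 4*m + 16) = (m - 3)*(m + 2)*(m^2 - 6*m + 8) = (m - 3)*(m - 2)*(m + 2)*(m - 4)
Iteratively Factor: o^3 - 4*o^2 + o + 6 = (o + 1)*(o^2 - 5*o + 6) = (o - 2)*(o + 1)*(o - 3)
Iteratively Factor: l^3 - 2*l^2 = (l)*(l^2 - 2*l) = l*(l - 2)*(l)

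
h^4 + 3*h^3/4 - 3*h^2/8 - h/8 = h*(h - 1/2)*(h + 1/4)*(h + 1)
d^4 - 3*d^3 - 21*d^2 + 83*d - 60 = (d - 4)*(d - 3)*(d - 1)*(d + 5)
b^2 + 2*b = b*(b + 2)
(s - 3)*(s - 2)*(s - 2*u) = s^3 - 2*s^2*u - 5*s^2 + 10*s*u + 6*s - 12*u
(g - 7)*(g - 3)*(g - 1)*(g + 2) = g^4 - 9*g^3 + 9*g^2 + 41*g - 42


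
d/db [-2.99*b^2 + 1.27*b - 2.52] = 1.27 - 5.98*b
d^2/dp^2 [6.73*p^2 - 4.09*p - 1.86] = 13.4600000000000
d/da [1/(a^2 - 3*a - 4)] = (3 - 2*a)/(-a^2 + 3*a + 4)^2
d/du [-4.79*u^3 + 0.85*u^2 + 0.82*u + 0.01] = -14.37*u^2 + 1.7*u + 0.82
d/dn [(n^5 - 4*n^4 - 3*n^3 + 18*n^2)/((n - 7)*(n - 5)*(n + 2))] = 2*n*(n^4 - 21*n^3 + 142*n^2 - 369*n + 315)/(n^4 - 24*n^3 + 214*n^2 - 840*n + 1225)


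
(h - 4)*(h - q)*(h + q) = h^3 - 4*h^2 - h*q^2 + 4*q^2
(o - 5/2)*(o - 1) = o^2 - 7*o/2 + 5/2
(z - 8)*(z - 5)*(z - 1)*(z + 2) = z^4 - 12*z^3 + 25*z^2 + 66*z - 80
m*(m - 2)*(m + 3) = m^3 + m^2 - 6*m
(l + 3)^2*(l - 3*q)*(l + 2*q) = l^4 - l^3*q + 6*l^3 - 6*l^2*q^2 - 6*l^2*q + 9*l^2 - 36*l*q^2 - 9*l*q - 54*q^2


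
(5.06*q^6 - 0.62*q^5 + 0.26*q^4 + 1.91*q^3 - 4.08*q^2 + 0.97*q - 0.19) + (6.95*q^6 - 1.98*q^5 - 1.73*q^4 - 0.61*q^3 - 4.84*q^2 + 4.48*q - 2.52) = 12.01*q^6 - 2.6*q^5 - 1.47*q^4 + 1.3*q^3 - 8.92*q^2 + 5.45*q - 2.71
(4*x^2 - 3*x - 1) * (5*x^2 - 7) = 20*x^4 - 15*x^3 - 33*x^2 + 21*x + 7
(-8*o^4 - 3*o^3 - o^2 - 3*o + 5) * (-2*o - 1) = 16*o^5 + 14*o^4 + 5*o^3 + 7*o^2 - 7*o - 5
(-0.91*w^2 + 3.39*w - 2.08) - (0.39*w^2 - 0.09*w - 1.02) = -1.3*w^2 + 3.48*w - 1.06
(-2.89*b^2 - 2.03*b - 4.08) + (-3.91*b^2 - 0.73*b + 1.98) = -6.8*b^2 - 2.76*b - 2.1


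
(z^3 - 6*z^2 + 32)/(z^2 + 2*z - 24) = (z^2 - 2*z - 8)/(z + 6)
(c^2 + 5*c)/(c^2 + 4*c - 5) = c/(c - 1)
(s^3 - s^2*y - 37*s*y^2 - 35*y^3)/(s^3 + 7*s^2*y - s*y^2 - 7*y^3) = (-s^2 + 2*s*y + 35*y^2)/(-s^2 - 6*s*y + 7*y^2)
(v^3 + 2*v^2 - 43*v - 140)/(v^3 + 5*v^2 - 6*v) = (v^3 + 2*v^2 - 43*v - 140)/(v*(v^2 + 5*v - 6))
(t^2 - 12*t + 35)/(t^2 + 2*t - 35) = (t - 7)/(t + 7)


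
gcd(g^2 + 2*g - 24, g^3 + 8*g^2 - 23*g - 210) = g + 6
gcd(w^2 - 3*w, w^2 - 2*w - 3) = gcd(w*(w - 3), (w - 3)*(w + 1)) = w - 3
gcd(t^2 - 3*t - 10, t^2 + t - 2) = t + 2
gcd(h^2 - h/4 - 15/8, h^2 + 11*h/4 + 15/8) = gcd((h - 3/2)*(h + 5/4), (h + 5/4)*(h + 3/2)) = h + 5/4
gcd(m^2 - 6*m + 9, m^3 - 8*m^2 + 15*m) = m - 3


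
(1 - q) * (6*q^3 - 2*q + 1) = -6*q^4 + 6*q^3 + 2*q^2 - 3*q + 1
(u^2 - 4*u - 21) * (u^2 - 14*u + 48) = u^4 - 18*u^3 + 83*u^2 + 102*u - 1008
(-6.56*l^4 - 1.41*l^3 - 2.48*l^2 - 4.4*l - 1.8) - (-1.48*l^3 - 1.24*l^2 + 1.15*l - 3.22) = -6.56*l^4 + 0.0700000000000001*l^3 - 1.24*l^2 - 5.55*l + 1.42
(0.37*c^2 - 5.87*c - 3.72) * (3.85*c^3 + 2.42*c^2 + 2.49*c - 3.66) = 1.4245*c^5 - 21.7041*c^4 - 27.6061*c^3 - 24.9729*c^2 + 12.2214*c + 13.6152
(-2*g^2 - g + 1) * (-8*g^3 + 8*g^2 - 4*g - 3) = 16*g^5 - 8*g^4 - 8*g^3 + 18*g^2 - g - 3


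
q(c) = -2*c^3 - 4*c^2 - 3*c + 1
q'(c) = -6*c^2 - 8*c - 3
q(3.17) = -112.42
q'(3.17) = -88.65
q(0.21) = 0.18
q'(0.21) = -4.94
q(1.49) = -18.97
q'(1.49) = -28.24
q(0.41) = -1.04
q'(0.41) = -7.29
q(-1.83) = 5.35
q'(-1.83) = -8.45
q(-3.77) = 62.62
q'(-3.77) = -58.12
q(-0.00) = 1.00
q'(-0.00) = -3.00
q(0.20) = 0.22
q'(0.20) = -4.84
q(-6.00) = 307.00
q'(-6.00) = -171.00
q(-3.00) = 28.00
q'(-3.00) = -33.00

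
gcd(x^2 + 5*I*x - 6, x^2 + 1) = 1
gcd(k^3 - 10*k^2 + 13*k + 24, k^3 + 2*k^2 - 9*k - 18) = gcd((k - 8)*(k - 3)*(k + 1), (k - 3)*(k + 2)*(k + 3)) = k - 3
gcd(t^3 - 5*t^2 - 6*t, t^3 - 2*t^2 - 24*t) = t^2 - 6*t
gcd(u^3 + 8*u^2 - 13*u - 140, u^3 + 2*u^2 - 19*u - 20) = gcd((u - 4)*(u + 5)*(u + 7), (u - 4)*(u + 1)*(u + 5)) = u^2 + u - 20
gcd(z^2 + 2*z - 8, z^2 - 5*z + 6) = z - 2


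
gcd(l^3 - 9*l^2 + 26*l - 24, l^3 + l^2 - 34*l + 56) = l^2 - 6*l + 8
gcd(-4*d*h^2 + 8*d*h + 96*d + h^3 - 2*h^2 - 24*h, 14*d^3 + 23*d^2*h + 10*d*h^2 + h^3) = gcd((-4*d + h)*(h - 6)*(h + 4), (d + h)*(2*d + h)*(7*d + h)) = 1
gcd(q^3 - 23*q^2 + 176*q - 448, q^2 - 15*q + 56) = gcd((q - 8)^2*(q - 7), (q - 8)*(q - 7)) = q^2 - 15*q + 56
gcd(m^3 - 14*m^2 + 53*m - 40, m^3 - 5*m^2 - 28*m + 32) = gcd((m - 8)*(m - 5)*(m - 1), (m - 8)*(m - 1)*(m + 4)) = m^2 - 9*m + 8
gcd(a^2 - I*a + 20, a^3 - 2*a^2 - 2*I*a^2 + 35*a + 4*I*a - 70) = 1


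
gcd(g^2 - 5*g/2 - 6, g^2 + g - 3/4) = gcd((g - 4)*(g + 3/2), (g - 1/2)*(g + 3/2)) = g + 3/2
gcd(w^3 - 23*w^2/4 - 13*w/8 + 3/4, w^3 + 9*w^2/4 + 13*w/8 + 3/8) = w + 1/2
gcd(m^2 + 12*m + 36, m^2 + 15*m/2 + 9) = m + 6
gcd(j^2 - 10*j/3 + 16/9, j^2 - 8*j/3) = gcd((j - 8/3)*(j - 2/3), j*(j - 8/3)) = j - 8/3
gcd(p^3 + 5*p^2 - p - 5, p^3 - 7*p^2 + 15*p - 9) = p - 1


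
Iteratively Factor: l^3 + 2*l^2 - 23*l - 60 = (l + 3)*(l^2 - l - 20) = (l + 3)*(l + 4)*(l - 5)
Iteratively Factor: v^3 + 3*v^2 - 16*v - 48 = (v + 4)*(v^2 - v - 12) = (v + 3)*(v + 4)*(v - 4)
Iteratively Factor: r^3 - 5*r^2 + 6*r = (r - 2)*(r^2 - 3*r) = (r - 3)*(r - 2)*(r)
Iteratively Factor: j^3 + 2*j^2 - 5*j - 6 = (j + 3)*(j^2 - j - 2) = (j + 1)*(j + 3)*(j - 2)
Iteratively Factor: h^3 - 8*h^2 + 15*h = (h - 3)*(h^2 - 5*h) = (h - 5)*(h - 3)*(h)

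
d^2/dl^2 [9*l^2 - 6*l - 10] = 18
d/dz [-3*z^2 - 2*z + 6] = -6*z - 2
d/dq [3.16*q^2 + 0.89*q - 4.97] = 6.32*q + 0.89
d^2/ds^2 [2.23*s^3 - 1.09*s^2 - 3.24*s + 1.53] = 13.38*s - 2.18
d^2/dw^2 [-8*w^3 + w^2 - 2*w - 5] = 2 - 48*w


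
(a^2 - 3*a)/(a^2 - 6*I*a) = (a - 3)/(a - 6*I)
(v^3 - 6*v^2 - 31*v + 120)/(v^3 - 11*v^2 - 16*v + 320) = (v - 3)/(v - 8)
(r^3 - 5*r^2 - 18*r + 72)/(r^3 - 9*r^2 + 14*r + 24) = (r^2 + r - 12)/(r^2 - 3*r - 4)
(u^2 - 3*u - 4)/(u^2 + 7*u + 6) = (u - 4)/(u + 6)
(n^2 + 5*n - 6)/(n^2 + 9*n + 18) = (n - 1)/(n + 3)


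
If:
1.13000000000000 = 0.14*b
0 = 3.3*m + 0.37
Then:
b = 8.07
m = -0.11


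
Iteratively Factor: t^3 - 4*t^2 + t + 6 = (t - 3)*(t^2 - t - 2) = (t - 3)*(t - 2)*(t + 1)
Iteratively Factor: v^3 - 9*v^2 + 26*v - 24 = (v - 4)*(v^2 - 5*v + 6) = (v - 4)*(v - 3)*(v - 2)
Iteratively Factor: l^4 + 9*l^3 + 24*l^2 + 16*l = (l)*(l^3 + 9*l^2 + 24*l + 16) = l*(l + 4)*(l^2 + 5*l + 4) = l*(l + 1)*(l + 4)*(l + 4)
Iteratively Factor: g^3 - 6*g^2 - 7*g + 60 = (g + 3)*(g^2 - 9*g + 20) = (g - 4)*(g + 3)*(g - 5)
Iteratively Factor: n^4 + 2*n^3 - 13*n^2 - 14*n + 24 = (n + 4)*(n^3 - 2*n^2 - 5*n + 6) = (n + 2)*(n + 4)*(n^2 - 4*n + 3) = (n - 3)*(n + 2)*(n + 4)*(n - 1)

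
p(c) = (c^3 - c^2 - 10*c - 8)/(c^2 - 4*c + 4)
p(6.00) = 7.00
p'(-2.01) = 0.38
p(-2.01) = -0.00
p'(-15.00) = 1.00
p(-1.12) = 0.06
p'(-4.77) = 0.89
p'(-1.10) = -0.40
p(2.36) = -185.38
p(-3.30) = -0.78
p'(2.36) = 1045.24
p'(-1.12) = -0.37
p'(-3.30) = 0.75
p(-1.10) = 0.05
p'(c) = (4 - 2*c)*(c^3 - c^2 - 10*c - 8)/(c^2 - 4*c + 4)^2 + (3*c^2 - 2*c - 10)/(c^2 - 4*c + 4) = (c^3 - 6*c^2 + 14*c + 36)/(c^3 - 6*c^2 + 12*c - 8)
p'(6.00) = 1.88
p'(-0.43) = -2.01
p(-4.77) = -2.00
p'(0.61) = -15.84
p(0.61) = -7.37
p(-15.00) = -11.97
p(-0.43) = -0.67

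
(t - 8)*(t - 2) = t^2 - 10*t + 16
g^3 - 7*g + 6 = (g - 2)*(g - 1)*(g + 3)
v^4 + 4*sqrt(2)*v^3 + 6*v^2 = v^2*(v + sqrt(2))*(v + 3*sqrt(2))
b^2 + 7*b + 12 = (b + 3)*(b + 4)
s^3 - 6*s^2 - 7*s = s*(s - 7)*(s + 1)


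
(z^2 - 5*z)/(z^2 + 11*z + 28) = z*(z - 5)/(z^2 + 11*z + 28)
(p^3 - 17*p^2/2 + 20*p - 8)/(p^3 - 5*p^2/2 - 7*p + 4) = (p - 4)/(p + 2)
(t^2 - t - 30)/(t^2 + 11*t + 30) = (t - 6)/(t + 6)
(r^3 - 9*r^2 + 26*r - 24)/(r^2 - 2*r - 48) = (-r^3 + 9*r^2 - 26*r + 24)/(-r^2 + 2*r + 48)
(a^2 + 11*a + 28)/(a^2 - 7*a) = (a^2 + 11*a + 28)/(a*(a - 7))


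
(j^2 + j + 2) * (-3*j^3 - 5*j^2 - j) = -3*j^5 - 8*j^4 - 12*j^3 - 11*j^2 - 2*j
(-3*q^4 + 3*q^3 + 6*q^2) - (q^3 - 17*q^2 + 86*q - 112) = -3*q^4 + 2*q^3 + 23*q^2 - 86*q + 112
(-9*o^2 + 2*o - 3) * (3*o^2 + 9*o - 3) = -27*o^4 - 75*o^3 + 36*o^2 - 33*o + 9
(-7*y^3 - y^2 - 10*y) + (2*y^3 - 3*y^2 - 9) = -5*y^3 - 4*y^2 - 10*y - 9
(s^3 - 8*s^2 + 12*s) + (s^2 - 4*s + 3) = s^3 - 7*s^2 + 8*s + 3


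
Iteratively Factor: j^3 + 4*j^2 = (j)*(j^2 + 4*j) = j^2*(j + 4)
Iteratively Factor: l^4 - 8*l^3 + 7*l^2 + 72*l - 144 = (l - 4)*(l^3 - 4*l^2 - 9*l + 36) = (l - 4)^2*(l^2 - 9) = (l - 4)^2*(l - 3)*(l + 3)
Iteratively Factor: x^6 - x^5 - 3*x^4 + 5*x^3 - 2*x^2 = (x - 1)*(x^5 - 3*x^3 + 2*x^2) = x*(x - 1)*(x^4 - 3*x^2 + 2*x) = x*(x - 1)^2*(x^3 + x^2 - 2*x) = x*(x - 1)^3*(x^2 + 2*x) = x^2*(x - 1)^3*(x + 2)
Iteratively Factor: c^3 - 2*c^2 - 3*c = (c)*(c^2 - 2*c - 3) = c*(c - 3)*(c + 1)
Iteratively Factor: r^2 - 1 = (r + 1)*(r - 1)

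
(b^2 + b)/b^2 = (b + 1)/b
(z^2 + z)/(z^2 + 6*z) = (z + 1)/(z + 6)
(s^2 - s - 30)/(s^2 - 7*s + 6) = (s + 5)/(s - 1)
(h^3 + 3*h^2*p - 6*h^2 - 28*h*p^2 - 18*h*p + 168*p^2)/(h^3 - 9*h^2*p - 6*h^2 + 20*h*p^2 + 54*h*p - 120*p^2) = (-h - 7*p)/(-h + 5*p)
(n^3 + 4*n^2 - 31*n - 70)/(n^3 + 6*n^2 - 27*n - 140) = (n + 2)/(n + 4)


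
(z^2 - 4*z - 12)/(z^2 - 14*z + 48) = (z + 2)/(z - 8)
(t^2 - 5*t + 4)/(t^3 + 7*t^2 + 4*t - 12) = (t - 4)/(t^2 + 8*t + 12)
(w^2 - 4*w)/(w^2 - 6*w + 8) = w/(w - 2)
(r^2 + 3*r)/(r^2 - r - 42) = r*(r + 3)/(r^2 - r - 42)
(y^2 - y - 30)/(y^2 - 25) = (y - 6)/(y - 5)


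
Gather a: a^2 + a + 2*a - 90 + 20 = a^2 + 3*a - 70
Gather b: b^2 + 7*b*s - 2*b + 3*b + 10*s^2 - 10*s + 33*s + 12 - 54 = b^2 + b*(7*s + 1) + 10*s^2 + 23*s - 42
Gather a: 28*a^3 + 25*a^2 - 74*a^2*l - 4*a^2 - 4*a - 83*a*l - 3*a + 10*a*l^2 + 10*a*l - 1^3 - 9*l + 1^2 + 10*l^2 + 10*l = 28*a^3 + a^2*(21 - 74*l) + a*(10*l^2 - 73*l - 7) + 10*l^2 + l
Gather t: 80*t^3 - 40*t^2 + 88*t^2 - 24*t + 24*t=80*t^3 + 48*t^2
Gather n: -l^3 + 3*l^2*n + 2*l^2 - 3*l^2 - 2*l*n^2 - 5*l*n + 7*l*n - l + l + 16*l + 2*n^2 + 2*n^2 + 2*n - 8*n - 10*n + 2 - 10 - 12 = -l^3 - l^2 + 16*l + n^2*(4 - 2*l) + n*(3*l^2 + 2*l - 16) - 20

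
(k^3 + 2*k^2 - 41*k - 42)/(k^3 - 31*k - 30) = (k + 7)/(k + 5)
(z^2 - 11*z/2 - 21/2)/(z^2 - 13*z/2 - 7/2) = (2*z + 3)/(2*z + 1)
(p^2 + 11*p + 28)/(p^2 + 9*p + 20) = (p + 7)/(p + 5)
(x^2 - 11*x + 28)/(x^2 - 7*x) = (x - 4)/x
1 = 1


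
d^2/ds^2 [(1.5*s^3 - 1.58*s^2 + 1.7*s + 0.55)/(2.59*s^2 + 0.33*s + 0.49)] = (-2.8421709430404e-14*s^5 - 1.4210854715202e-14*s^4 + 22.027792*s^3 + 35.623098*s^2 - 7.96341*s - 2.584716)/(17.373979*s^6 + 6.641019*s^5 + 10.70706*s^4 + 2.548755*s^3 + 2.02566*s^2 + 0.237699*s + 0.117649)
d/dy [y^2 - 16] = 2*y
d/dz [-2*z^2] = -4*z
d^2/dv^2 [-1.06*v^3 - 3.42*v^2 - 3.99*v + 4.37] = -6.36*v - 6.84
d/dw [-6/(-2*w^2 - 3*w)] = 6*(-4*w - 3)/(w^2*(2*w + 3)^2)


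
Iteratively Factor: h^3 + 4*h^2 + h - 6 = (h + 3)*(h^2 + h - 2) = (h + 2)*(h + 3)*(h - 1)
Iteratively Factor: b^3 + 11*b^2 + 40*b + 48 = (b + 3)*(b^2 + 8*b + 16) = (b + 3)*(b + 4)*(b + 4)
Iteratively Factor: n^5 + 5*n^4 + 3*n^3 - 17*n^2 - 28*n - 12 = (n + 2)*(n^4 + 3*n^3 - 3*n^2 - 11*n - 6) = (n + 1)*(n + 2)*(n^3 + 2*n^2 - 5*n - 6) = (n + 1)*(n + 2)*(n + 3)*(n^2 - n - 2) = (n + 1)^2*(n + 2)*(n + 3)*(n - 2)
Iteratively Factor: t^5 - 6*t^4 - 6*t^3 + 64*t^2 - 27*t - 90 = (t - 3)*(t^4 - 3*t^3 - 15*t^2 + 19*t + 30) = (t - 3)*(t + 1)*(t^3 - 4*t^2 - 11*t + 30) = (t - 5)*(t - 3)*(t + 1)*(t^2 + t - 6) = (t - 5)*(t - 3)*(t - 2)*(t + 1)*(t + 3)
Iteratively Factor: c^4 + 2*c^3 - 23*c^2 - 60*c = (c)*(c^3 + 2*c^2 - 23*c - 60) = c*(c - 5)*(c^2 + 7*c + 12) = c*(c - 5)*(c + 4)*(c + 3)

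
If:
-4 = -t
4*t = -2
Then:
No Solution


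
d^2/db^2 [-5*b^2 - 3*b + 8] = -10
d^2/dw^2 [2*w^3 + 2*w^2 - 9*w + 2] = 12*w + 4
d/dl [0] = 0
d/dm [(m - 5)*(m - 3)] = 2*m - 8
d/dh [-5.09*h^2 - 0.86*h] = -10.18*h - 0.86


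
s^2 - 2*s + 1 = (s - 1)^2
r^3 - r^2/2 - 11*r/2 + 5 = (r - 2)*(r - 1)*(r + 5/2)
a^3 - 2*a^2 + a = a*(a - 1)^2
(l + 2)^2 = l^2 + 4*l + 4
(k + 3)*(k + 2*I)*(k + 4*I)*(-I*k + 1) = -I*k^4 + 7*k^3 - 3*I*k^3 + 21*k^2 + 14*I*k^2 - 8*k + 42*I*k - 24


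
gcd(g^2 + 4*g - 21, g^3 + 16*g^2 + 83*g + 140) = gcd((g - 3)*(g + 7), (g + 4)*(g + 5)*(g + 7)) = g + 7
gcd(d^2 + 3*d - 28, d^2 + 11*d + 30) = 1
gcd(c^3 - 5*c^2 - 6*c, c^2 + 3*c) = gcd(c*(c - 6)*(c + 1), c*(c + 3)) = c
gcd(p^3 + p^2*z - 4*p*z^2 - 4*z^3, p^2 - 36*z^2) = 1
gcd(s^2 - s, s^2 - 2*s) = s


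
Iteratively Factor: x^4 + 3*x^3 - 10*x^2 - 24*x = (x - 3)*(x^3 + 6*x^2 + 8*x) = (x - 3)*(x + 2)*(x^2 + 4*x) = x*(x - 3)*(x + 2)*(x + 4)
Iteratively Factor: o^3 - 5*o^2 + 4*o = (o - 1)*(o^2 - 4*o) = (o - 4)*(o - 1)*(o)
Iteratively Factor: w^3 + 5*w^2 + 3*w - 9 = (w - 1)*(w^2 + 6*w + 9) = (w - 1)*(w + 3)*(w + 3)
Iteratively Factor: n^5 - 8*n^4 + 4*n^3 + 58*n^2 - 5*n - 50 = (n + 1)*(n^4 - 9*n^3 + 13*n^2 + 45*n - 50) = (n - 1)*(n + 1)*(n^3 - 8*n^2 + 5*n + 50) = (n - 1)*(n + 1)*(n + 2)*(n^2 - 10*n + 25) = (n - 5)*(n - 1)*(n + 1)*(n + 2)*(n - 5)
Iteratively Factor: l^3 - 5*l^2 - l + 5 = (l - 1)*(l^2 - 4*l - 5) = (l - 1)*(l + 1)*(l - 5)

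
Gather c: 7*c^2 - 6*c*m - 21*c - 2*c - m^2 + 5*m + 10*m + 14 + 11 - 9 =7*c^2 + c*(-6*m - 23) - m^2 + 15*m + 16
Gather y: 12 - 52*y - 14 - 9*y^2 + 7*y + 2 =-9*y^2 - 45*y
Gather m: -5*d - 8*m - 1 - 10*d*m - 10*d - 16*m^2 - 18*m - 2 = -15*d - 16*m^2 + m*(-10*d - 26) - 3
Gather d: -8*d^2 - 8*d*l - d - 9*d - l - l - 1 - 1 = -8*d^2 + d*(-8*l - 10) - 2*l - 2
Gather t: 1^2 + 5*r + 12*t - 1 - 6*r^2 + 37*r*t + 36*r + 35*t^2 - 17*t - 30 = -6*r^2 + 41*r + 35*t^2 + t*(37*r - 5) - 30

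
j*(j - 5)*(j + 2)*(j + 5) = j^4 + 2*j^3 - 25*j^2 - 50*j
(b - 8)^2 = b^2 - 16*b + 64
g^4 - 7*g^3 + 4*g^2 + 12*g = g*(g - 6)*(g - 2)*(g + 1)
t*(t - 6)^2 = t^3 - 12*t^2 + 36*t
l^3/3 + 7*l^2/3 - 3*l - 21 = (l/3 + 1)*(l - 3)*(l + 7)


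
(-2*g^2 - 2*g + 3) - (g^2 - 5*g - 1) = -3*g^2 + 3*g + 4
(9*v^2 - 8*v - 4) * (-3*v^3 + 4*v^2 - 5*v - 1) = -27*v^5 + 60*v^4 - 65*v^3 + 15*v^2 + 28*v + 4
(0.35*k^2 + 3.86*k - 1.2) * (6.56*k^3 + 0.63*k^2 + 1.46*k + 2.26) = 2.296*k^5 + 25.5421*k^4 - 4.9292*k^3 + 5.6706*k^2 + 6.9716*k - 2.712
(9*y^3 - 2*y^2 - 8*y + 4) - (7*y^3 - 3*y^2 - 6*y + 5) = 2*y^3 + y^2 - 2*y - 1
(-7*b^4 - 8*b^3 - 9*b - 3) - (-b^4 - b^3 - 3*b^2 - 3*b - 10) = -6*b^4 - 7*b^3 + 3*b^2 - 6*b + 7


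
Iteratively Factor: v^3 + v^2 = (v)*(v^2 + v) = v*(v + 1)*(v)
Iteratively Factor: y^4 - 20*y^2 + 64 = (y + 2)*(y^3 - 2*y^2 - 16*y + 32) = (y + 2)*(y + 4)*(y^2 - 6*y + 8) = (y - 2)*(y + 2)*(y + 4)*(y - 4)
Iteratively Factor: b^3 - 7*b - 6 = (b - 3)*(b^2 + 3*b + 2) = (b - 3)*(b + 1)*(b + 2)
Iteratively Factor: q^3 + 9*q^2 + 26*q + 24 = (q + 2)*(q^2 + 7*q + 12) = (q + 2)*(q + 4)*(q + 3)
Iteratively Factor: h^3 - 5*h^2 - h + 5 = (h - 1)*(h^2 - 4*h - 5) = (h - 5)*(h - 1)*(h + 1)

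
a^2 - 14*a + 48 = (a - 8)*(a - 6)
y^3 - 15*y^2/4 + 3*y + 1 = (y - 2)^2*(y + 1/4)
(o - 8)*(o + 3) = o^2 - 5*o - 24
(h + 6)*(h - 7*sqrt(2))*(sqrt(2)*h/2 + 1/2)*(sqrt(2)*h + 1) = h^4 - 6*sqrt(2)*h^3 + 6*h^3 - 36*sqrt(2)*h^2 - 27*h^2/2 - 81*h - 7*sqrt(2)*h/2 - 21*sqrt(2)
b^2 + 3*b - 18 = (b - 3)*(b + 6)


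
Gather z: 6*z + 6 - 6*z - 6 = 0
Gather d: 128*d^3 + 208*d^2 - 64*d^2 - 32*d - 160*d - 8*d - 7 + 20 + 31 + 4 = 128*d^3 + 144*d^2 - 200*d + 48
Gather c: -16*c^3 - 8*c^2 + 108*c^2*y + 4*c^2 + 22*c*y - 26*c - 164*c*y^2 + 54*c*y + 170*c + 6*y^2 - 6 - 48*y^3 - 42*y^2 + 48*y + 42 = -16*c^3 + c^2*(108*y - 4) + c*(-164*y^2 + 76*y + 144) - 48*y^3 - 36*y^2 + 48*y + 36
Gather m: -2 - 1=-3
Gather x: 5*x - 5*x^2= -5*x^2 + 5*x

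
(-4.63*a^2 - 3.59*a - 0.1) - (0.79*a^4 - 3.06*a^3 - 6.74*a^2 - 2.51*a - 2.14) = -0.79*a^4 + 3.06*a^3 + 2.11*a^2 - 1.08*a + 2.04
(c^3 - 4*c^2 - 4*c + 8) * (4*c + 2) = 4*c^4 - 14*c^3 - 24*c^2 + 24*c + 16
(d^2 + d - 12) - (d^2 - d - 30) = 2*d + 18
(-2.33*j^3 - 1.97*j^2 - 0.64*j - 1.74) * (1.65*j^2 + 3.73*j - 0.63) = -3.8445*j^5 - 11.9414*j^4 - 6.9362*j^3 - 4.0171*j^2 - 6.087*j + 1.0962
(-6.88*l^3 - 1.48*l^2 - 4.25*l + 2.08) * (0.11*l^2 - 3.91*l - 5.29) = -0.7568*l^5 + 26.738*l^4 + 41.7145*l^3 + 24.6755*l^2 + 14.3497*l - 11.0032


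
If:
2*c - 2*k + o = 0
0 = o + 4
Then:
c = k + 2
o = -4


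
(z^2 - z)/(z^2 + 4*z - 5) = z/(z + 5)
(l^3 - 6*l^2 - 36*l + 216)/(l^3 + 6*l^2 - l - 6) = (l^2 - 12*l + 36)/(l^2 - 1)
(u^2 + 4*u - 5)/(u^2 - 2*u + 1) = (u + 5)/(u - 1)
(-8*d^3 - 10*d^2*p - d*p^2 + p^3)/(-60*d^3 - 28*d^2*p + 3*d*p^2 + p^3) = (-4*d^2 - 3*d*p + p^2)/(-30*d^2 + d*p + p^2)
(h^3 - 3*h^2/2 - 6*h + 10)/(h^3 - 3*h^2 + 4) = (h + 5/2)/(h + 1)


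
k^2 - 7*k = k*(k - 7)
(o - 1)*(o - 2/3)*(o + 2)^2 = o^4 + 7*o^3/3 - 2*o^2 - 4*o + 8/3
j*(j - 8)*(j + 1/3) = j^3 - 23*j^2/3 - 8*j/3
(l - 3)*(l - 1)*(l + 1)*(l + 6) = l^4 + 3*l^3 - 19*l^2 - 3*l + 18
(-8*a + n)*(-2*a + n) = 16*a^2 - 10*a*n + n^2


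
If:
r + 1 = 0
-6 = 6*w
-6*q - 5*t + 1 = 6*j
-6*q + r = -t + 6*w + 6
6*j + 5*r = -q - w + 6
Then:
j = 218/105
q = -16/35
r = -1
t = -61/35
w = -1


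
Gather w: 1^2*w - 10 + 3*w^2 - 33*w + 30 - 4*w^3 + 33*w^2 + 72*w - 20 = -4*w^3 + 36*w^2 + 40*w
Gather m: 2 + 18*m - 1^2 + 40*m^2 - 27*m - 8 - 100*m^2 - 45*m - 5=-60*m^2 - 54*m - 12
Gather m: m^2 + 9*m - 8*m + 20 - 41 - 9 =m^2 + m - 30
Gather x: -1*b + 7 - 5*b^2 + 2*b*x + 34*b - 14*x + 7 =-5*b^2 + 33*b + x*(2*b - 14) + 14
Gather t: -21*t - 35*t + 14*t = -42*t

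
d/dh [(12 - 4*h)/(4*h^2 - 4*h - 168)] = (-h^2 + h + (h - 3)*(2*h - 1) + 42)/(-h^2 + h + 42)^2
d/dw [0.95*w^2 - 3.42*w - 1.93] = 1.9*w - 3.42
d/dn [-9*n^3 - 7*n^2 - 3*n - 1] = -27*n^2 - 14*n - 3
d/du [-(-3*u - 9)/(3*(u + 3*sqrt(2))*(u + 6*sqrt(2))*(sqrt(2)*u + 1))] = (-2*sqrt(2)*u^3 - 19*u^2 - 9*sqrt(2)*u^2 - 114*u - 135*sqrt(2) + 36)/(2*u^6 + 38*sqrt(2)*u^5 + 541*u^4 + 1782*sqrt(2)*u^3 + 5418*u^2 + 3240*sqrt(2)*u + 1296)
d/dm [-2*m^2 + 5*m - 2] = 5 - 4*m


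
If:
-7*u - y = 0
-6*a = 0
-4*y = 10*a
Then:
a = 0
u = 0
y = 0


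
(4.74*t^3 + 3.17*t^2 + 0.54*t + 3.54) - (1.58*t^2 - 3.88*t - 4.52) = 4.74*t^3 + 1.59*t^2 + 4.42*t + 8.06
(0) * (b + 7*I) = 0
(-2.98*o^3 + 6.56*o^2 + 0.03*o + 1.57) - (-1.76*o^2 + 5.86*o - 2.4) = -2.98*o^3 + 8.32*o^2 - 5.83*o + 3.97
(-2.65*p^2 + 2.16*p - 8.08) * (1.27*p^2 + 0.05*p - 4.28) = -3.3655*p^4 + 2.6107*p^3 + 1.1884*p^2 - 9.6488*p + 34.5824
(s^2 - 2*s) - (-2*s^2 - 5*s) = 3*s^2 + 3*s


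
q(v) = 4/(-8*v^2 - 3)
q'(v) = 64*v/(-8*v^2 - 3)^2 = 64*v/(8*v^2 + 3)^2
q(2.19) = -0.10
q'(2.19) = 0.08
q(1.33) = -0.23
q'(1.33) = 0.29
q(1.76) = -0.14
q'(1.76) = 0.15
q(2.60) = -0.07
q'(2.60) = 0.05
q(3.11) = -0.05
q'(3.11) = 0.03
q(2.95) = -0.06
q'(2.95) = 0.04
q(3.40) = -0.04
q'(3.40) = 0.02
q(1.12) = -0.31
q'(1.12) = 0.42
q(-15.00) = 0.00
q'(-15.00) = 0.00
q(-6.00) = -0.01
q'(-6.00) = 0.00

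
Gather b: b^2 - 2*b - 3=b^2 - 2*b - 3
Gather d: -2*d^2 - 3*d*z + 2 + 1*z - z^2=-2*d^2 - 3*d*z - z^2 + z + 2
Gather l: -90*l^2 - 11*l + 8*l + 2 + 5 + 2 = -90*l^2 - 3*l + 9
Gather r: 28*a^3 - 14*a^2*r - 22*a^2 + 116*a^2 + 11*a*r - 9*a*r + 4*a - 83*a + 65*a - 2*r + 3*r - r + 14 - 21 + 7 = 28*a^3 + 94*a^2 - 14*a + r*(-14*a^2 + 2*a)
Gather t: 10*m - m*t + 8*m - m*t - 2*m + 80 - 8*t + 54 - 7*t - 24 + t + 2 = 16*m + t*(-2*m - 14) + 112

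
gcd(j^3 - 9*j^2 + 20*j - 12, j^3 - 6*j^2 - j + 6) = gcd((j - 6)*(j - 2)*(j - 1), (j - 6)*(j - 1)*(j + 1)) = j^2 - 7*j + 6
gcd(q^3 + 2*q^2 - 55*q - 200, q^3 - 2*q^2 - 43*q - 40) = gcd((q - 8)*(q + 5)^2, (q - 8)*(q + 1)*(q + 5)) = q^2 - 3*q - 40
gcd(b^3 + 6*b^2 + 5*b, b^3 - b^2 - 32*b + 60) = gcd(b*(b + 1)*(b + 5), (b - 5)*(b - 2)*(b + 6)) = 1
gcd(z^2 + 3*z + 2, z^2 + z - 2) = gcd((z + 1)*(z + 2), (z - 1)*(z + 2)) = z + 2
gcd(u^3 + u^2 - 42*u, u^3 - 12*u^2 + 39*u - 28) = 1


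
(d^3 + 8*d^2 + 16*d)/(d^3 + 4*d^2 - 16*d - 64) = d/(d - 4)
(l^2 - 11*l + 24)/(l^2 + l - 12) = (l - 8)/(l + 4)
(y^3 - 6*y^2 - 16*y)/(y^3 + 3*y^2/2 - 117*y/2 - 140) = 2*y*(y + 2)/(2*y^2 + 19*y + 35)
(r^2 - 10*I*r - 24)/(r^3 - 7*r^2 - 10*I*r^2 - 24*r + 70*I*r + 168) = 1/(r - 7)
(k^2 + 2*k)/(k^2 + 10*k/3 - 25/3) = 3*k*(k + 2)/(3*k^2 + 10*k - 25)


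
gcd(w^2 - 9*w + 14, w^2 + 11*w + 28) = 1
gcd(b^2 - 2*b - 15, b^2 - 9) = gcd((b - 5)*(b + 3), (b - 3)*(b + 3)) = b + 3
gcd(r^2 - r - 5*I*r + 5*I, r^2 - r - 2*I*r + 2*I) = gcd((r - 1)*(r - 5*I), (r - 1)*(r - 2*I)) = r - 1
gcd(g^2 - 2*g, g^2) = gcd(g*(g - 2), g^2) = g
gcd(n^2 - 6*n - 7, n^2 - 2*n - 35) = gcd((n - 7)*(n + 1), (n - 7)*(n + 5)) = n - 7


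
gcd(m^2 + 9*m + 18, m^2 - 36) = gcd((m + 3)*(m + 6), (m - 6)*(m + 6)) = m + 6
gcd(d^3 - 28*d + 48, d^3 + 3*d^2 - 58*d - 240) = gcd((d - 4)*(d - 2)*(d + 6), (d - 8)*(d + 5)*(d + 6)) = d + 6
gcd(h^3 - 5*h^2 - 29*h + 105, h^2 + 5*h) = h + 5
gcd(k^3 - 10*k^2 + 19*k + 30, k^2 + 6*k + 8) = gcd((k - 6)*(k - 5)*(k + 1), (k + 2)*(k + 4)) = 1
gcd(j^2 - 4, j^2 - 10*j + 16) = j - 2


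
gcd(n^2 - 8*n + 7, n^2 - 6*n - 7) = n - 7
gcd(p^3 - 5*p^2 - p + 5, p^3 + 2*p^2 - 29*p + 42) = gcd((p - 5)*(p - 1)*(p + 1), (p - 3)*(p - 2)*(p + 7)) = 1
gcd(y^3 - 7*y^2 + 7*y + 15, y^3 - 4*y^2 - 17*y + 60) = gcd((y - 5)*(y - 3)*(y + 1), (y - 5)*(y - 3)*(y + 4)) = y^2 - 8*y + 15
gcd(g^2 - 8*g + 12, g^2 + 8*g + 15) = 1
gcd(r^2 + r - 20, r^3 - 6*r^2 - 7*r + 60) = r - 4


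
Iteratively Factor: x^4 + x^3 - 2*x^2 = (x)*(x^3 + x^2 - 2*x) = x*(x + 2)*(x^2 - x) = x^2*(x + 2)*(x - 1)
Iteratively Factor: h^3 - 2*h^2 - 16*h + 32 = (h - 4)*(h^2 + 2*h - 8) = (h - 4)*(h + 4)*(h - 2)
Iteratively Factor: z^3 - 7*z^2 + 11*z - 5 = (z - 5)*(z^2 - 2*z + 1) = (z - 5)*(z - 1)*(z - 1)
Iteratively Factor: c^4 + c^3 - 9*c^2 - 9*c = (c)*(c^3 + c^2 - 9*c - 9) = c*(c - 3)*(c^2 + 4*c + 3) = c*(c - 3)*(c + 3)*(c + 1)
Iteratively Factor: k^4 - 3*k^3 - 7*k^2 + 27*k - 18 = (k - 3)*(k^3 - 7*k + 6) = (k - 3)*(k + 3)*(k^2 - 3*k + 2) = (k - 3)*(k - 2)*(k + 3)*(k - 1)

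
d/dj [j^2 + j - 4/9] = 2*j + 1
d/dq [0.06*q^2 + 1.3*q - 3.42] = 0.12*q + 1.3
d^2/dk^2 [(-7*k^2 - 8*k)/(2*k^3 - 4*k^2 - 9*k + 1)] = 2*(-28*k^6 - 96*k^5 - 186*k^4 + 78*k^3 + 12*k^2 - 96*k - 79)/(8*k^9 - 48*k^8 - 12*k^7 + 380*k^6 + 6*k^5 - 1032*k^4 - 507*k^3 + 231*k^2 - 27*k + 1)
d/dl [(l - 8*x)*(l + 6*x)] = 2*l - 2*x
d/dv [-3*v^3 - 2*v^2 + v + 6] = -9*v^2 - 4*v + 1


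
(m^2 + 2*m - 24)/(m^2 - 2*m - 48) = (m - 4)/(m - 8)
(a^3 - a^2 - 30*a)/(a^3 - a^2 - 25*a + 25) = a*(a - 6)/(a^2 - 6*a + 5)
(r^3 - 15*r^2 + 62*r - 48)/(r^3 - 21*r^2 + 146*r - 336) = (r - 1)/(r - 7)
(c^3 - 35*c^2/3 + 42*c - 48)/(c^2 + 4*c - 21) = (c^2 - 26*c/3 + 16)/(c + 7)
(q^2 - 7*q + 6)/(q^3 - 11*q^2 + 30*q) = (q - 1)/(q*(q - 5))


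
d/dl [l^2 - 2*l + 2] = 2*l - 2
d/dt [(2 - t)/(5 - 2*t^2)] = (2*t^2 - 4*t*(t - 2) - 5)/(2*t^2 - 5)^2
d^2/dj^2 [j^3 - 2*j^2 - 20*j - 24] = 6*j - 4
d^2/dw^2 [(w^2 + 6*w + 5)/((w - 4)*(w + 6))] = 2*(4*w^3 + 87*w^2 + 462*w + 1004)/(w^6 + 6*w^5 - 60*w^4 - 280*w^3 + 1440*w^2 + 3456*w - 13824)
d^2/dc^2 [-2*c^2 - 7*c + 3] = -4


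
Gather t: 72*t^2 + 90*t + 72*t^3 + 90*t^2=72*t^3 + 162*t^2 + 90*t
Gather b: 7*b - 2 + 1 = 7*b - 1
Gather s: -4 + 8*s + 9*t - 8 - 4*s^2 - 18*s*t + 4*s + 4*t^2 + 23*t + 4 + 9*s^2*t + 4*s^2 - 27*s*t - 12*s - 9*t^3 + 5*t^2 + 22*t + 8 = 9*s^2*t - 45*s*t - 9*t^3 + 9*t^2 + 54*t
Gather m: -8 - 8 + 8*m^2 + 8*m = 8*m^2 + 8*m - 16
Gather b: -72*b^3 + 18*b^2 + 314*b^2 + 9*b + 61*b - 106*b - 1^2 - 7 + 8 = -72*b^3 + 332*b^2 - 36*b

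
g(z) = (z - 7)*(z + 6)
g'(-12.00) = -25.00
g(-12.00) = 114.00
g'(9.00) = 17.00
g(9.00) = 30.00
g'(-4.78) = -10.56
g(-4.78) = -14.37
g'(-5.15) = -11.30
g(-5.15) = -10.33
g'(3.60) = 6.20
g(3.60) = -32.64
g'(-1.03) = -3.06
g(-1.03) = -39.91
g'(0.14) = -0.72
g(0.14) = -42.12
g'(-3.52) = -8.04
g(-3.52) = -26.09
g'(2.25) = 3.50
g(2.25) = -39.19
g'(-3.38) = -7.76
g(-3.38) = -27.20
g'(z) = 2*z - 1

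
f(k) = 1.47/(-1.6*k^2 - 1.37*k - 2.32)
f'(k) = 1.47*(3.2*k + 1.37)/(-1.6*k^2 - 1.37*k - 2.32)^2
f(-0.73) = -0.68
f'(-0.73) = -0.30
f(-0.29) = -0.71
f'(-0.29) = 0.15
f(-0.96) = -0.59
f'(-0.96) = -0.41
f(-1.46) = -0.39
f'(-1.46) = -0.35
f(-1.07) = -0.55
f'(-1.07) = -0.42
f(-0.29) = -0.71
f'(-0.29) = 0.15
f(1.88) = -0.14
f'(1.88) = 0.10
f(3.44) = -0.06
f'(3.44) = 0.03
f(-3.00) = -0.12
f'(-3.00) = -0.08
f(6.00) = -0.02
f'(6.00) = 0.01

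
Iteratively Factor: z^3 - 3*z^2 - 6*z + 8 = (z - 1)*(z^2 - 2*z - 8) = (z - 4)*(z - 1)*(z + 2)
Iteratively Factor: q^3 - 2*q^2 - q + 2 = (q + 1)*(q^2 - 3*q + 2) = (q - 1)*(q + 1)*(q - 2)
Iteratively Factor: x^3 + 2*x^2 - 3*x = (x)*(x^2 + 2*x - 3) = x*(x + 3)*(x - 1)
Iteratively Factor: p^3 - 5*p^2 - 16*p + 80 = (p + 4)*(p^2 - 9*p + 20) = (p - 4)*(p + 4)*(p - 5)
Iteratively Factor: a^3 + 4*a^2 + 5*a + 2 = (a + 2)*(a^2 + 2*a + 1) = (a + 1)*(a + 2)*(a + 1)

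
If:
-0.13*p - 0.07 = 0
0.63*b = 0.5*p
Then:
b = -0.43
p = -0.54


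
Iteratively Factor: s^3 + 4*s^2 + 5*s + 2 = (s + 1)*(s^2 + 3*s + 2) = (s + 1)*(s + 2)*(s + 1)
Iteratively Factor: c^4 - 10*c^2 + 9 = (c - 1)*(c^3 + c^2 - 9*c - 9) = (c - 1)*(c + 3)*(c^2 - 2*c - 3) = (c - 1)*(c + 1)*(c + 3)*(c - 3)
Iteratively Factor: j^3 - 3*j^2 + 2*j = (j)*(j^2 - 3*j + 2) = j*(j - 1)*(j - 2)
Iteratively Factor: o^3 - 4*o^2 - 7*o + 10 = (o + 2)*(o^2 - 6*o + 5) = (o - 1)*(o + 2)*(o - 5)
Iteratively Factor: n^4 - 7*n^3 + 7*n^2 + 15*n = (n - 5)*(n^3 - 2*n^2 - 3*n) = n*(n - 5)*(n^2 - 2*n - 3) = n*(n - 5)*(n + 1)*(n - 3)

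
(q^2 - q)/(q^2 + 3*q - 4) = q/(q + 4)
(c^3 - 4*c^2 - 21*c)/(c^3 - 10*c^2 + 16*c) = (c^2 - 4*c - 21)/(c^2 - 10*c + 16)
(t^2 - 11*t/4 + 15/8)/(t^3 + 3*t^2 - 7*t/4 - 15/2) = (4*t - 5)/(2*(2*t^2 + 9*t + 10))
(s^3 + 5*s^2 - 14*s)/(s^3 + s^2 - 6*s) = (s + 7)/(s + 3)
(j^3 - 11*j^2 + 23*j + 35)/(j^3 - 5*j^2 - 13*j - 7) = (j - 5)/(j + 1)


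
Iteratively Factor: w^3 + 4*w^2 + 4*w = (w)*(w^2 + 4*w + 4) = w*(w + 2)*(w + 2)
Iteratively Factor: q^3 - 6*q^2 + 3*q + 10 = (q - 2)*(q^2 - 4*q - 5) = (q - 2)*(q + 1)*(q - 5)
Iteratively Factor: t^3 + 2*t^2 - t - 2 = (t + 2)*(t^2 - 1) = (t - 1)*(t + 2)*(t + 1)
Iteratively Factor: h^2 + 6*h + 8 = (h + 2)*(h + 4)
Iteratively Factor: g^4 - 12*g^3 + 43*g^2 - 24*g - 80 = (g - 4)*(g^3 - 8*g^2 + 11*g + 20) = (g - 4)*(g + 1)*(g^2 - 9*g + 20) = (g - 5)*(g - 4)*(g + 1)*(g - 4)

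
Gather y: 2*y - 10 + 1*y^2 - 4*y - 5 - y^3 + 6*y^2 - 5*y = -y^3 + 7*y^2 - 7*y - 15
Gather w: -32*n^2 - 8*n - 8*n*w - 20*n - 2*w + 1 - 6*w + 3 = -32*n^2 - 28*n + w*(-8*n - 8) + 4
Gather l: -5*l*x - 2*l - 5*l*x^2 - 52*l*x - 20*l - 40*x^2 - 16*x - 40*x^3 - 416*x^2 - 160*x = l*(-5*x^2 - 57*x - 22) - 40*x^3 - 456*x^2 - 176*x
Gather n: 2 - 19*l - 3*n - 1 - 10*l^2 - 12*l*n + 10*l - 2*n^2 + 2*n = -10*l^2 - 9*l - 2*n^2 + n*(-12*l - 1) + 1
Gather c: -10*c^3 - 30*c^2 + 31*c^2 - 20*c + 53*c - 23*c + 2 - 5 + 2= -10*c^3 + c^2 + 10*c - 1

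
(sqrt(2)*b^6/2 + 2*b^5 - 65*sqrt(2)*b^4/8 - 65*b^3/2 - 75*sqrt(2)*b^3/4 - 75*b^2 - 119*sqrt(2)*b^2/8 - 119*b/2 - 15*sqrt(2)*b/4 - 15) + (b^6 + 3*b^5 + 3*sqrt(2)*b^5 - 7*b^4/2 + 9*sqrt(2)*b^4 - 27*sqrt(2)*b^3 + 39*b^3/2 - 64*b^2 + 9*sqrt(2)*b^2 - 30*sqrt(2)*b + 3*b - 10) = sqrt(2)*b^6/2 + b^6 + 3*sqrt(2)*b^5 + 5*b^5 - 7*b^4/2 + 7*sqrt(2)*b^4/8 - 183*sqrt(2)*b^3/4 - 13*b^3 - 139*b^2 - 47*sqrt(2)*b^2/8 - 113*b/2 - 135*sqrt(2)*b/4 - 25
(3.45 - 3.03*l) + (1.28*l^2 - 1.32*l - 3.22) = 1.28*l^2 - 4.35*l + 0.23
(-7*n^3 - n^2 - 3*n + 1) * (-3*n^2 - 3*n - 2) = 21*n^5 + 24*n^4 + 26*n^3 + 8*n^2 + 3*n - 2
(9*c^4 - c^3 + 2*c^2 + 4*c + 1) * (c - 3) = 9*c^5 - 28*c^4 + 5*c^3 - 2*c^2 - 11*c - 3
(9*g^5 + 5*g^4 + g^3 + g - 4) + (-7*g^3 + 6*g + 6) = 9*g^5 + 5*g^4 - 6*g^3 + 7*g + 2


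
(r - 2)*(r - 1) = r^2 - 3*r + 2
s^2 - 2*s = s*(s - 2)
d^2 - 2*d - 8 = (d - 4)*(d + 2)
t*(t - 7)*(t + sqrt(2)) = t^3 - 7*t^2 + sqrt(2)*t^2 - 7*sqrt(2)*t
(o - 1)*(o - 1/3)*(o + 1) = o^3 - o^2/3 - o + 1/3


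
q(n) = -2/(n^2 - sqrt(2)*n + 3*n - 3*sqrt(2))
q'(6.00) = 0.02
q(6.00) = -0.05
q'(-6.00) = -0.04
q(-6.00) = -0.09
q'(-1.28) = -0.09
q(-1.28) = 0.43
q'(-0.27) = 0.10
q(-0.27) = 0.43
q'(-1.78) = -0.26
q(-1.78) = 0.51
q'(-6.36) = -0.03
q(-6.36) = -0.08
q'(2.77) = 0.23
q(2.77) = -0.26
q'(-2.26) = -0.79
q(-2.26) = 0.74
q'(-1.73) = -0.24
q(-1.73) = 0.50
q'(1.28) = 25.13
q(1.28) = 3.48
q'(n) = -2*(-2*n - 3 + sqrt(2))/(n^2 - sqrt(2)*n + 3*n - 3*sqrt(2))^2 = 2*(2*n - sqrt(2) + 3)/(n^2 - sqrt(2)*n + 3*n - 3*sqrt(2))^2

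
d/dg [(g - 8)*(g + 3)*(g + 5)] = 3*g^2 - 49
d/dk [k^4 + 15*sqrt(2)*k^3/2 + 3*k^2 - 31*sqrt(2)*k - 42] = 4*k^3 + 45*sqrt(2)*k^2/2 + 6*k - 31*sqrt(2)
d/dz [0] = 0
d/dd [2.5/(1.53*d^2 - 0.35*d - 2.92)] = (0.875 - 7.65*d)/(-1.53*d^2 + 0.35*d + 2.92)^2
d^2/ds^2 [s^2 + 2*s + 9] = 2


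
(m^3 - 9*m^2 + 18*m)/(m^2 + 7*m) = (m^2 - 9*m + 18)/(m + 7)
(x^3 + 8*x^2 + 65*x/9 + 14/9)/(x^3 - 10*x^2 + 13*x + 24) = (9*x^3 + 72*x^2 + 65*x + 14)/(9*(x^3 - 10*x^2 + 13*x + 24))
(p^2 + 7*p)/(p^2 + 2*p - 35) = p/(p - 5)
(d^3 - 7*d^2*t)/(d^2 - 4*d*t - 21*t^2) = d^2/(d + 3*t)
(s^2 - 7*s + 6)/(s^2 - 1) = (s - 6)/(s + 1)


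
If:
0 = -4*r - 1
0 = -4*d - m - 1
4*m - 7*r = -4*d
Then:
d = -3/16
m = -1/4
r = -1/4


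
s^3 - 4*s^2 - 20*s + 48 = (s - 6)*(s - 2)*(s + 4)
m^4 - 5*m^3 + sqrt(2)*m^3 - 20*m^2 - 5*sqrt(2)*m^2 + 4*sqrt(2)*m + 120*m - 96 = (m - 4)*(m - 1)*(m - 3*sqrt(2))*(m + 4*sqrt(2))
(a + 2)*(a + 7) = a^2 + 9*a + 14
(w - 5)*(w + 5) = w^2 - 25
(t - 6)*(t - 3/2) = t^2 - 15*t/2 + 9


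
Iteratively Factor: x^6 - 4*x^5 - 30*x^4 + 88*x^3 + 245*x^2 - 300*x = (x)*(x^5 - 4*x^4 - 30*x^3 + 88*x^2 + 245*x - 300) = x*(x - 1)*(x^4 - 3*x^3 - 33*x^2 + 55*x + 300) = x*(x - 5)*(x - 1)*(x^3 + 2*x^2 - 23*x - 60) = x*(x - 5)*(x - 1)*(x + 4)*(x^2 - 2*x - 15) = x*(x - 5)*(x - 1)*(x + 3)*(x + 4)*(x - 5)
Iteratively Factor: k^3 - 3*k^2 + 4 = (k + 1)*(k^2 - 4*k + 4) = (k - 2)*(k + 1)*(k - 2)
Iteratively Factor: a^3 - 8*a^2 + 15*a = (a - 3)*(a^2 - 5*a) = a*(a - 3)*(a - 5)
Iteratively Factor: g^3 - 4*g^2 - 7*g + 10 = (g + 2)*(g^2 - 6*g + 5) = (g - 1)*(g + 2)*(g - 5)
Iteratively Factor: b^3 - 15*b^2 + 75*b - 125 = (b - 5)*(b^2 - 10*b + 25) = (b - 5)^2*(b - 5)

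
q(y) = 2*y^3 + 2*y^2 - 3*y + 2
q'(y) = 6*y^2 + 4*y - 3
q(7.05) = 781.06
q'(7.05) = 323.42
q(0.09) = 1.75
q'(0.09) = -2.59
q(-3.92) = -75.98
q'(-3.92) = 73.52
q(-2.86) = -19.85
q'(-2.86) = 34.64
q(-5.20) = -209.54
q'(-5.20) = 138.44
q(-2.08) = -1.11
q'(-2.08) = 14.64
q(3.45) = 97.58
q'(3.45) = 82.22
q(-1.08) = 5.05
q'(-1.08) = -0.32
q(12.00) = 3710.00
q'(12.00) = 909.00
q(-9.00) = -1267.00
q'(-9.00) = 447.00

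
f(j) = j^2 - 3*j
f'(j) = 2*j - 3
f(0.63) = -1.49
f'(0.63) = -1.74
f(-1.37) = 5.99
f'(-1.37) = -5.74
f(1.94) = -2.06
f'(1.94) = 0.88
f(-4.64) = 35.45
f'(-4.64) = -12.28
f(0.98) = -1.98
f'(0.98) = -1.04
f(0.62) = -1.48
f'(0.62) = -1.76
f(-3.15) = 19.37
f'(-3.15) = -9.30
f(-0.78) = 2.95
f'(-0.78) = -4.56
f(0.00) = 0.00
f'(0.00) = -3.00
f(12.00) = 108.00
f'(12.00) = 21.00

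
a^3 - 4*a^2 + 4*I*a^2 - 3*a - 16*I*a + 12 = (a - 4)*(a + I)*(a + 3*I)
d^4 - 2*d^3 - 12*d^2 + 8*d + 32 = (d - 4)*(d - 2)*(d + 2)^2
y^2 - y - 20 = (y - 5)*(y + 4)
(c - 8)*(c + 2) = c^2 - 6*c - 16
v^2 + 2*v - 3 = (v - 1)*(v + 3)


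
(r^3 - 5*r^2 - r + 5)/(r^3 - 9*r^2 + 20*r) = (r^2 - 1)/(r*(r - 4))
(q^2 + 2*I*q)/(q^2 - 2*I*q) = (q + 2*I)/(q - 2*I)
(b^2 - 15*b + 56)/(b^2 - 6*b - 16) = (b - 7)/(b + 2)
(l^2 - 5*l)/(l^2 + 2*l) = (l - 5)/(l + 2)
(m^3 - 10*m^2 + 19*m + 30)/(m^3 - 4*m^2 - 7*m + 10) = (m^2 - 5*m - 6)/(m^2 + m - 2)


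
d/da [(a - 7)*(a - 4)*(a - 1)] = 3*a^2 - 24*a + 39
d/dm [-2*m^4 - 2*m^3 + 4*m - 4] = -8*m^3 - 6*m^2 + 4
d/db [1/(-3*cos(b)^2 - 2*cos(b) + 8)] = -2*(3*cos(b) + 1)*sin(b)/(3*cos(b)^2 + 2*cos(b) - 8)^2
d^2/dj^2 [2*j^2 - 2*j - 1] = 4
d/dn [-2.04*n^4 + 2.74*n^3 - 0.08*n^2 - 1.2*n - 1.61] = -8.16*n^3 + 8.22*n^2 - 0.16*n - 1.2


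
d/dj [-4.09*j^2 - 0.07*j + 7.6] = -8.18*j - 0.07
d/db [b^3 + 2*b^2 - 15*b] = 3*b^2 + 4*b - 15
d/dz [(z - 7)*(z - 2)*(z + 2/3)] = 3*z^2 - 50*z/3 + 8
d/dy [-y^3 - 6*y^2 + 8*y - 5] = -3*y^2 - 12*y + 8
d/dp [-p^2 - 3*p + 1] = -2*p - 3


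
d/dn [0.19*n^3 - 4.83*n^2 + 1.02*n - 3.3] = 0.57*n^2 - 9.66*n + 1.02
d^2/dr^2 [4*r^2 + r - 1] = 8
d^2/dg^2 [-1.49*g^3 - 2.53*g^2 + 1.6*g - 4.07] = -8.94*g - 5.06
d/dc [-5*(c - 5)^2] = 50 - 10*c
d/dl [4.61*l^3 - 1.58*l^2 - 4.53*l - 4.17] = 13.83*l^2 - 3.16*l - 4.53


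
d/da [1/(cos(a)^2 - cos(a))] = (-sin(a)/cos(a)^2 + 2*tan(a))/(cos(a) - 1)^2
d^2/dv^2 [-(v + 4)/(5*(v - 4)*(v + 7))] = 2*(-v^3 - 12*v^2 - 120*v - 232)/(5*(v^6 + 9*v^5 - 57*v^4 - 477*v^3 + 1596*v^2 + 7056*v - 21952))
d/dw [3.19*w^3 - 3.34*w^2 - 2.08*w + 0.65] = 9.57*w^2 - 6.68*w - 2.08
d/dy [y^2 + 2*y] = 2*y + 2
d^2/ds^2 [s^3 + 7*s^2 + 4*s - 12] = 6*s + 14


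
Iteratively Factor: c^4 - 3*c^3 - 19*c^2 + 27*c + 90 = (c + 3)*(c^3 - 6*c^2 - c + 30) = (c + 2)*(c + 3)*(c^2 - 8*c + 15) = (c - 3)*(c + 2)*(c + 3)*(c - 5)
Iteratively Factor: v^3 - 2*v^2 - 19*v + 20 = (v - 1)*(v^2 - v - 20) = (v - 5)*(v - 1)*(v + 4)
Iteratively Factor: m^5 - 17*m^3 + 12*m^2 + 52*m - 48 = (m - 1)*(m^4 + m^3 - 16*m^2 - 4*m + 48) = (m - 1)*(m + 2)*(m^3 - m^2 - 14*m + 24) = (m - 1)*(m + 2)*(m + 4)*(m^2 - 5*m + 6) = (m - 3)*(m - 1)*(m + 2)*(m + 4)*(m - 2)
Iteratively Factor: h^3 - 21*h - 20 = (h - 5)*(h^2 + 5*h + 4) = (h - 5)*(h + 4)*(h + 1)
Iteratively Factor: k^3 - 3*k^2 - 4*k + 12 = (k - 3)*(k^2 - 4) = (k - 3)*(k + 2)*(k - 2)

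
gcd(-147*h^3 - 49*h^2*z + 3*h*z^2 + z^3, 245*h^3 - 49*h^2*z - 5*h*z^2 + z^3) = -49*h^2 + z^2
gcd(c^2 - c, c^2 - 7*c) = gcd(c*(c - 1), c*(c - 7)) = c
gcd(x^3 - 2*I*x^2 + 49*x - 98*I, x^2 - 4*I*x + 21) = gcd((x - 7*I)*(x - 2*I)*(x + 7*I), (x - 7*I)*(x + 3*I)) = x - 7*I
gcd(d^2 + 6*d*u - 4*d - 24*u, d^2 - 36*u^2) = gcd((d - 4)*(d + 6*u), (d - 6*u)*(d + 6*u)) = d + 6*u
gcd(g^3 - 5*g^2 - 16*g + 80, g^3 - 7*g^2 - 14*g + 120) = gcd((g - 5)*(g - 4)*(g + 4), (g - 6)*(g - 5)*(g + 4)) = g^2 - g - 20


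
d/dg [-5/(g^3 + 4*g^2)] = 5*(3*g + 8)/(g^3*(g + 4)^2)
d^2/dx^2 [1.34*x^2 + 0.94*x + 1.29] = 2.68000000000000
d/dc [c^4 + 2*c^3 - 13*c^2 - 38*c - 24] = 4*c^3 + 6*c^2 - 26*c - 38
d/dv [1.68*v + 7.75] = 1.68000000000000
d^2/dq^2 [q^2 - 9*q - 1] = 2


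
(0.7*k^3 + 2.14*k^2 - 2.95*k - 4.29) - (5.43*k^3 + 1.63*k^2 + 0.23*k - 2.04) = -4.73*k^3 + 0.51*k^2 - 3.18*k - 2.25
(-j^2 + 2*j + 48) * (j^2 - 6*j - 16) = -j^4 + 8*j^3 + 52*j^2 - 320*j - 768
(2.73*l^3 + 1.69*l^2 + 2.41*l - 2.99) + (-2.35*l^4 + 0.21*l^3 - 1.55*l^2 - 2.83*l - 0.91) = -2.35*l^4 + 2.94*l^3 + 0.14*l^2 - 0.42*l - 3.9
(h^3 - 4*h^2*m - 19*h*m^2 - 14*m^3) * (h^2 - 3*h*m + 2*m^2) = h^5 - 7*h^4*m - 5*h^3*m^2 + 35*h^2*m^3 + 4*h*m^4 - 28*m^5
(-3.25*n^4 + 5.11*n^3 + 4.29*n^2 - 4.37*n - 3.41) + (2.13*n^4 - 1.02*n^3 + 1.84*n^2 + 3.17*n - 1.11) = -1.12*n^4 + 4.09*n^3 + 6.13*n^2 - 1.2*n - 4.52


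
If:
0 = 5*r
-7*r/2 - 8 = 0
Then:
No Solution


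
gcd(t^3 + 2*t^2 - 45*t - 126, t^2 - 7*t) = t - 7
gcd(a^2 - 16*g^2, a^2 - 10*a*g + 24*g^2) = a - 4*g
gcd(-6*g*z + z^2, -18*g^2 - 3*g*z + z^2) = -6*g + z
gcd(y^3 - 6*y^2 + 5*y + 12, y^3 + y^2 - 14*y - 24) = y - 4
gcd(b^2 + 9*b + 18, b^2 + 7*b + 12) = b + 3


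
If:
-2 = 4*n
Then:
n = -1/2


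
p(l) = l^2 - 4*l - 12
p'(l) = 2*l - 4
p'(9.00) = 14.00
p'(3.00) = 2.00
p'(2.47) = 0.94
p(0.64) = -14.15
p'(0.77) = -2.46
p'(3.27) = 2.54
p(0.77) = -14.49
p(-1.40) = -4.44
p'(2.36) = 0.72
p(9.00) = 33.00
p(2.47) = -15.78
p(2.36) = -15.87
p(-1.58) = -3.18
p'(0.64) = -2.72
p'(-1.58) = -7.16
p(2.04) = -16.00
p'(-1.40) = -6.80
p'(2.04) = 0.08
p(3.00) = -15.00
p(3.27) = -14.39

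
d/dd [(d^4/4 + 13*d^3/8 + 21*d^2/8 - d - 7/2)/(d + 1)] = (3*d^4 + 17*d^3 + 30*d^2 + 21*d + 10)/(4*(d^2 + 2*d + 1))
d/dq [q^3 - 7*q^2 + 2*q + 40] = 3*q^2 - 14*q + 2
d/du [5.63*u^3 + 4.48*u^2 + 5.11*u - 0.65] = 16.89*u^2 + 8.96*u + 5.11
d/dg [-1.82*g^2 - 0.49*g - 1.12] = -3.64*g - 0.49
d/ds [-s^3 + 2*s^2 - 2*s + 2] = -3*s^2 + 4*s - 2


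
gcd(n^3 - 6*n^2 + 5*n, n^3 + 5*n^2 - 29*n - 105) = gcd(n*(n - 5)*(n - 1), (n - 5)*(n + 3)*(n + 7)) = n - 5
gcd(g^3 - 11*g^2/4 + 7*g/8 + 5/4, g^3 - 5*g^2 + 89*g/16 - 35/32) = g - 5/4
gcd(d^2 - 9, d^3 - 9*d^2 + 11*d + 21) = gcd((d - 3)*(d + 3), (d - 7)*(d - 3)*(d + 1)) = d - 3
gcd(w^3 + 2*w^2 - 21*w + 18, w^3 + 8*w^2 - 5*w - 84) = w - 3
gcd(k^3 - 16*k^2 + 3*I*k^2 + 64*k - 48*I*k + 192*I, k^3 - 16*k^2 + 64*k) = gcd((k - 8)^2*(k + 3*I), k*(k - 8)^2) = k^2 - 16*k + 64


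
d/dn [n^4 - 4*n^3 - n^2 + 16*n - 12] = 4*n^3 - 12*n^2 - 2*n + 16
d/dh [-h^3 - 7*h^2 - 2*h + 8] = -3*h^2 - 14*h - 2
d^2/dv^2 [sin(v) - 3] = -sin(v)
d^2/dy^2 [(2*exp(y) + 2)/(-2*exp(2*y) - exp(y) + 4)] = (-8*exp(4*y) - 28*exp(3*y) - 108*exp(2*y) - 74*exp(y) - 40)*exp(y)/(8*exp(6*y) + 12*exp(5*y) - 42*exp(4*y) - 47*exp(3*y) + 84*exp(2*y) + 48*exp(y) - 64)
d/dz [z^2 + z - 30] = 2*z + 1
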